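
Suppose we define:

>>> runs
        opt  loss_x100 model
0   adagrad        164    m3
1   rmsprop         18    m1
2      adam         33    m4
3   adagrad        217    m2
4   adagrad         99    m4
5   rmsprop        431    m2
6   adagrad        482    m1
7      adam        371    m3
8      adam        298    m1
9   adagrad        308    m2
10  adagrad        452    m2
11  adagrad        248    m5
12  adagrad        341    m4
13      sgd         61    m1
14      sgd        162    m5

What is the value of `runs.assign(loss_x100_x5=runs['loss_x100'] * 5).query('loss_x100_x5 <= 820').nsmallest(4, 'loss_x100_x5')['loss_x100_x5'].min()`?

add column loss_x100_x5 = runs['loss_x100'] * 5:
        opt  loss_x100 model  loss_x100_x5
0   adagrad        164    m3           820
1   rmsprop         18    m1            90
2      adam         33    m4           165
3   adagrad        217    m2          1085
4   adagrad         99    m4           495
5   rmsprop        431    m2          2155
6   adagrad        482    m1          2410
7      adam        371    m3          1855
8      adam        298    m1          1490
9   adagrad        308    m2          1540
10  adagrad        452    m2          2260
11  adagrad        248    m5          1240
12  adagrad        341    m4          1705
13      sgd         61    m1           305
14      sgd        162    m5           810
filter rows where loss_x100_x5 <= 820:
        opt  loss_x100 model  loss_x100_x5
0   adagrad        164    m3           820
1   rmsprop         18    m1            90
2      adam         33    m4           165
4   adagrad         99    m4           495
13      sgd         61    m1           305
14      sgd        162    m5           810
take 4 rows with smallest loss_x100_x5:
        opt  loss_x100 model  loss_x100_x5
1   rmsprop         18    m1            90
2      adam         33    m4           165
13      sgd         61    m1           305
4   adagrad         99    m4           495
min of column 'loss_x100_x5' → 90

90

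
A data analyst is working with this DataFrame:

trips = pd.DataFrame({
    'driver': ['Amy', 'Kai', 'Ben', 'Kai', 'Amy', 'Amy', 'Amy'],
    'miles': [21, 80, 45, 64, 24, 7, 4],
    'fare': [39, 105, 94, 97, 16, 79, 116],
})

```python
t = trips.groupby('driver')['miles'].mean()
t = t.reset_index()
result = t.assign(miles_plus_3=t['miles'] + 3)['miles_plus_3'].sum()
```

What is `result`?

140.0

group by driver, mean of miles:
driver
Amy    14.0
Ben    45.0
Kai    72.0
Name: miles, dtype: float64
reset_index():
  driver  miles
0    Amy   14.0
1    Ben   45.0
2    Kai   72.0
add column miles_plus_3 = t['miles'] + 3:
  driver  miles  miles_plus_3
0    Amy   14.0          17.0
1    Ben   45.0          48.0
2    Kai   72.0          75.0
Finally, sum of column 'miles_plus_3' = 140.0.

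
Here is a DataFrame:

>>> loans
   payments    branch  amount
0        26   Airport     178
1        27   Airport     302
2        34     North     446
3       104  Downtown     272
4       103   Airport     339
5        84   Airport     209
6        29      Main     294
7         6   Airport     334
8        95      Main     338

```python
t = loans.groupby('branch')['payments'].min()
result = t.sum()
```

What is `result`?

group by branch, min of payments:
branch
Airport       6
Downtown    104
Main         29
North        34
Name: payments, dtype: int64
Reading off the sum of the resulting series, we get 173.

173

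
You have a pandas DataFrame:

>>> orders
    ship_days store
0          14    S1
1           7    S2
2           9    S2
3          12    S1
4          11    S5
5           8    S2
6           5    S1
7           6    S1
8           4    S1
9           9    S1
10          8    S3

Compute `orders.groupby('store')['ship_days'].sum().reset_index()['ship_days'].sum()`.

93

group by store, sum of ship_days:
store
S1    50
S2    24
S3     8
S5    11
Name: ship_days, dtype: int64
reset_index():
  store  ship_days
0    S1         50
1    S2         24
2    S3          8
3    S5         11
So sum() = 93.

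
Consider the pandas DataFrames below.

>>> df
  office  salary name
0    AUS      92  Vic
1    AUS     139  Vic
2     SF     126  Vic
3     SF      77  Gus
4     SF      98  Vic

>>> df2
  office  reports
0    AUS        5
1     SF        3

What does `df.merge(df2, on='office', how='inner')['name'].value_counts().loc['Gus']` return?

merge on 'office' (how='inner') → 5 rows:
  office  salary name  reports
0    AUS      92  Vic        5
1    AUS     139  Vic        5
2     SF     126  Vic        3
3     SF      77  Gus        3
4     SF      98  Vic        3
value_counts of name:
name
Vic    4
Gus    1
Name: count, dtype: int64
So loc['Gus'] = 1.

1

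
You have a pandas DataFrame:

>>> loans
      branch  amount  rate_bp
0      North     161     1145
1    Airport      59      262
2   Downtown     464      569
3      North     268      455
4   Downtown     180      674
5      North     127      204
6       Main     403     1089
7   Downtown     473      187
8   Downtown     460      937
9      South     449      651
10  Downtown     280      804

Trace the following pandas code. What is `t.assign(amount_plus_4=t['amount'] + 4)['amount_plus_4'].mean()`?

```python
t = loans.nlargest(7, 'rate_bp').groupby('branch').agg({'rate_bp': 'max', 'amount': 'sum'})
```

take 7 rows with largest rate_bp:
      branch  amount  rate_bp
0      North     161     1145
6       Main     403     1089
8   Downtown     460      937
10  Downtown     280      804
4   Downtown     180      674
9      South     449      651
2   Downtown     464      569
group by branch: max(rate_bp), sum(amount):
          rate_bp  amount
branch                   
Downtown      937    1384
Main         1089     403
North        1145     161
South         651     449
add column amount_plus_4 = t['amount'] + 4:
          rate_bp  amount  amount_plus_4
branch                                  
Downtown      937    1384           1388
Main         1089     403            407
North        1145     161            165
South         651     449            453

603.25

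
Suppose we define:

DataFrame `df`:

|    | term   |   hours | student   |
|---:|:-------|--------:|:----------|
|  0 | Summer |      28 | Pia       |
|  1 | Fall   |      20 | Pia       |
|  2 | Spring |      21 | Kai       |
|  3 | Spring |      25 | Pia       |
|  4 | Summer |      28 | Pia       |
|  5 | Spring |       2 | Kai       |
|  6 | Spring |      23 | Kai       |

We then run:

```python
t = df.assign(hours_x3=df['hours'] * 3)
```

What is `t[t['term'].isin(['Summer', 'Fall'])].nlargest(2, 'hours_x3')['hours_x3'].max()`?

84

add column hours_x3 = df['hours'] * 3:
     term  hours student  hours_x3
0  Summer     28     Pia        84
1    Fall     20     Pia        60
2  Spring     21     Kai        63
3  Spring     25     Pia        75
4  Summer     28     Pia        84
5  Spring      2     Kai         6
6  Spring     23     Kai        69
filter rows where term in ['Summer', 'Fall']:
     term  hours student  hours_x3
0  Summer     28     Pia        84
1    Fall     20     Pia        60
4  Summer     28     Pia        84
take 2 rows with largest hours_x3:
     term  hours student  hours_x3
0  Summer     28     Pia        84
4  Summer     28     Pia        84
The max of column 'hours_x3' is 84.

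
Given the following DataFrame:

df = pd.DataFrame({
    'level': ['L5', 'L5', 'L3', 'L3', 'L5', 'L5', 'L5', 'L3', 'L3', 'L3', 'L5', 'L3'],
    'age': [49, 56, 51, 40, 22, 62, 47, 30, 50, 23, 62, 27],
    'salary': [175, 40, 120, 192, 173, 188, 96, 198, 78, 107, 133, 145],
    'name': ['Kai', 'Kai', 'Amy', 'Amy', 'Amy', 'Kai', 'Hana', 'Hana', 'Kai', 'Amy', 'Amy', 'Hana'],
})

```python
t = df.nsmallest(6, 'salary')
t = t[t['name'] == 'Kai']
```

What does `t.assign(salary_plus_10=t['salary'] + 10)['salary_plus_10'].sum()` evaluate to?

take 6 rows with smallest salary:
   level  age  salary  name
1     L5   56      40   Kai
8     L3   50      78   Kai
6     L5   47      96  Hana
9     L3   23     107   Amy
2     L3   51     120   Amy
10    L5   62     133   Amy
filter rows where name == 'Kai':
  level  age  salary name
1    L5   56      40  Kai
8    L3   50      78  Kai
add column salary_plus_10 = t['salary'] + 10:
  level  age  salary name  salary_plus_10
1    L5   56      40  Kai              50
8    L3   50      78  Kai              88

138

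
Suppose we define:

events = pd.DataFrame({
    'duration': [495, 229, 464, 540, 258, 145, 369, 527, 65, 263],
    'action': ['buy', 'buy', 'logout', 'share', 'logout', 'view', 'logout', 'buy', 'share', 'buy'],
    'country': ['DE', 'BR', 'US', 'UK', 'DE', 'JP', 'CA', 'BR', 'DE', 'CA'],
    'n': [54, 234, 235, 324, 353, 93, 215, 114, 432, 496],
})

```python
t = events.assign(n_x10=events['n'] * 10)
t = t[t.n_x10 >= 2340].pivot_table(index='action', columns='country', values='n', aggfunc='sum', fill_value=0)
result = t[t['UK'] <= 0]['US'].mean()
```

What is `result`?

117.5

add column n_x10 = events['n'] * 10:
   duration  action country    n  n_x10
0       495     buy      DE   54    540
1       229     buy      BR  234   2340
2       464  logout      US  235   2350
3       540   share      UK  324   3240
4       258  logout      DE  353   3530
5       145    view      JP   93    930
6       369  logout      CA  215   2150
7       527     buy      BR  114   1140
8        65   share      DE  432   4320
9       263     buy      CA  496   4960
filter rows where n_x10 >= 2340:
   duration  action country    n  n_x10
1       229     buy      BR  234   2340
2       464  logout      US  235   2350
3       540   share      UK  324   3240
4       258  logout      DE  353   3530
8        65   share      DE  432   4320
9       263     buy      CA  496   4960
pivot: rows=action, cols=country, sum(n):
country   BR   CA   DE   UK   US
action                          
buy      234  496    0    0    0
logout     0    0  353    0  235
share      0    0  432  324    0
filter rows where UK <= 0:
country   BR   CA   DE  UK   US
action                         
buy      234  496    0   0    0
logout     0    0  353   0  235
The mean of column 'US' is 117.5.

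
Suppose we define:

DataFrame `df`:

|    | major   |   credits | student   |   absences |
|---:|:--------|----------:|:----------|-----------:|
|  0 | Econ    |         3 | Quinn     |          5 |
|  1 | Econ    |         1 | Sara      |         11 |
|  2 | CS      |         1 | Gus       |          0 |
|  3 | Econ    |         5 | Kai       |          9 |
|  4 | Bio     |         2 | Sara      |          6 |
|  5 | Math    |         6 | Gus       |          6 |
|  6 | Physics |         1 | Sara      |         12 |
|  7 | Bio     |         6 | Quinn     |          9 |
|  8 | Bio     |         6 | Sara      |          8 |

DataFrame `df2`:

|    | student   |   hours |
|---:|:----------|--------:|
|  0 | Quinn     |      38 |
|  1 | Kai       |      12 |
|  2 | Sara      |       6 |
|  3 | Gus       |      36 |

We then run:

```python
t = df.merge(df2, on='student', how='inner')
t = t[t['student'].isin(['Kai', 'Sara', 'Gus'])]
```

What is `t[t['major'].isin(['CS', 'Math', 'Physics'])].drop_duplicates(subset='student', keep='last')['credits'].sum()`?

7

merge on 'student' (how='inner') → 9 rows:
     major  credits student  absences  hours
0     Econ        3   Quinn         5     38
1     Econ        1    Sara        11      6
2       CS        1     Gus         0     36
3     Econ        5     Kai         9     12
4      Bio        2    Sara         6      6
5     Math        6     Gus         6     36
6  Physics        1    Sara        12      6
7      Bio        6   Quinn         9     38
8      Bio        6    Sara         8      6
filter rows where student in ['Kai', 'Sara', 'Gus']:
     major  credits student  absences  hours
1     Econ        1    Sara        11      6
2       CS        1     Gus         0     36
3     Econ        5     Kai         9     12
4      Bio        2    Sara         6      6
5     Math        6     Gus         6     36
6  Physics        1    Sara        12      6
8      Bio        6    Sara         8      6
filter rows where major in ['CS', 'Math', 'Physics']:
     major  credits student  absences  hours
2       CS        1     Gus         0     36
5     Math        6     Gus         6     36
6  Physics        1    Sara        12      6
drop duplicate student (keep=last):
     major  credits student  absences  hours
5     Math        6     Gus         6     36
6  Physics        1    Sara        12      6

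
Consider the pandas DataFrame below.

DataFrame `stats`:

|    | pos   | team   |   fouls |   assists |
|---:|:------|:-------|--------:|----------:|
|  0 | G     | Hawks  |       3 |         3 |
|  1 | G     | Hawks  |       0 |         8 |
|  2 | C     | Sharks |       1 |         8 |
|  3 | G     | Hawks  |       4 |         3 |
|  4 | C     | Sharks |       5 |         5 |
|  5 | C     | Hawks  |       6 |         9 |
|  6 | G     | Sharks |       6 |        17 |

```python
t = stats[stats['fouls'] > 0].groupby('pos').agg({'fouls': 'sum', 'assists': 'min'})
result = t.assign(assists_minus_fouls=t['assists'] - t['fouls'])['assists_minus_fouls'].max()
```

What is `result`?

filter rows where fouls > 0:
  pos    team  fouls  assists
0   G   Hawks      3        3
2   C  Sharks      1        8
3   G   Hawks      4        3
4   C  Sharks      5        5
5   C   Hawks      6        9
6   G  Sharks      6       17
group by pos: sum(fouls), min(assists):
     fouls  assists
pos                
C       12        5
G       13        3
add column assists_minus_fouls = t['assists'] - t['fouls']:
     fouls  assists  assists_minus_fouls
pos                                     
C       12        5                   -7
G       13        3                  -10
So max() = -7.

-7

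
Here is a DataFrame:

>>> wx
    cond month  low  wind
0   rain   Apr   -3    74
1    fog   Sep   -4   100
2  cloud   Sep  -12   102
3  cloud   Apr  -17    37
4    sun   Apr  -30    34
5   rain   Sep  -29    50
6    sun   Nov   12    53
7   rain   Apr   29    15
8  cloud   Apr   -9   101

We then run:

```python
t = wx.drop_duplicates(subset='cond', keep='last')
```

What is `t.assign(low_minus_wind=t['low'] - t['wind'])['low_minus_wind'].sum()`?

-241

drop duplicate cond (keep=last):
    cond month  low  wind
1    fog   Sep   -4   100
6    sun   Nov   12    53
7   rain   Apr   29    15
8  cloud   Apr   -9   101
add column low_minus_wind = t['low'] - t['wind']:
    cond month  low  wind  low_minus_wind
1    fog   Sep   -4   100            -104
6    sun   Nov   12    53             -41
7   rain   Apr   29    15              14
8  cloud   Apr   -9   101            -110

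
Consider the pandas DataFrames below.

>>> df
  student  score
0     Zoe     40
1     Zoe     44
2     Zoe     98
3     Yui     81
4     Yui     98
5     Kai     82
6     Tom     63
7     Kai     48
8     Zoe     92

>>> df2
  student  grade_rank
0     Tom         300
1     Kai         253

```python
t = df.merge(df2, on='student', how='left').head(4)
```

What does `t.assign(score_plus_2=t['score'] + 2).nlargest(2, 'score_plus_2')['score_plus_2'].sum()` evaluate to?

183

merge on 'student' (how='left') → 9 rows:
  student  score  grade_rank
0     Zoe     40         NaN
1     Zoe     44         NaN
2     Zoe     98         NaN
3     Yui     81         NaN
4     Yui     98         NaN
5     Kai     82       253.0
6     Tom     63       300.0
7     Kai     48       253.0
8     Zoe     92         NaN
take first 4 rows:
  student  score  grade_rank
0     Zoe     40         NaN
1     Zoe     44         NaN
2     Zoe     98         NaN
3     Yui     81         NaN
add column score_plus_2 = t['score'] + 2:
  student  score  grade_rank  score_plus_2
0     Zoe     40         NaN            42
1     Zoe     44         NaN            46
2     Zoe     98         NaN           100
3     Yui     81         NaN            83
take 2 rows with largest score_plus_2:
  student  score  grade_rank  score_plus_2
2     Zoe     98         NaN           100
3     Yui     81         NaN            83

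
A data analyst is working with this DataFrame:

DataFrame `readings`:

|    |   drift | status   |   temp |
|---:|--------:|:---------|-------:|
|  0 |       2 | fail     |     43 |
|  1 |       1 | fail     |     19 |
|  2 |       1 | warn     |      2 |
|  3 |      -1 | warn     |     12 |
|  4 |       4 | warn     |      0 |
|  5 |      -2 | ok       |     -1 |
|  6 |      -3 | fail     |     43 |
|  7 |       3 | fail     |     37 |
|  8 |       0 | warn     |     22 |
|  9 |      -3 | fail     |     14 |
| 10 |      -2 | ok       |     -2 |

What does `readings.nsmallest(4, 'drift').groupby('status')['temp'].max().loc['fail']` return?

43

take 4 rows with smallest drift:
    drift status  temp
6      -3   fail    43
9      -3   fail    14
5      -2     ok    -1
10     -2     ok    -2
group by status, max of temp:
status
fail    43
ok      -1
Name: temp, dtype: int64
Reading off the value at index 'fail', we get 43.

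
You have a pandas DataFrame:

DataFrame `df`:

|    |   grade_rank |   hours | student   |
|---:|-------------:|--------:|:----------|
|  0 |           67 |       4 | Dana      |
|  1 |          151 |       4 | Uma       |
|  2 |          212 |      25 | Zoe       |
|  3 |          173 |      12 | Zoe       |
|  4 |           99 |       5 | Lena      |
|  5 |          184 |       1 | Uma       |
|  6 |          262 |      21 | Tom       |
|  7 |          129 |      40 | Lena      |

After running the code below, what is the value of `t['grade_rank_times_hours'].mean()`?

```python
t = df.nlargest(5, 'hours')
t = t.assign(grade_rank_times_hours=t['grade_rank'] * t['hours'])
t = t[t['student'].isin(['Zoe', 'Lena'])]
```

take 5 rows with largest hours:
   grade_rank  hours student
7         129     40    Lena
2         212     25     Zoe
6         262     21     Tom
3         173     12     Zoe
4          99      5    Lena
add column grade_rank_times_hours = t['grade_rank'] * t['hours']:
   grade_rank  hours student  grade_rank_times_hours
7         129     40    Lena                    5160
2         212     25     Zoe                    5300
6         262     21     Tom                    5502
3         173     12     Zoe                    2076
4          99      5    Lena                     495
filter rows where student in ['Zoe', 'Lena']:
   grade_rank  hours student  grade_rank_times_hours
7         129     40    Lena                    5160
2         212     25     Zoe                    5300
3         173     12     Zoe                    2076
4          99      5    Lena                     495

3257.75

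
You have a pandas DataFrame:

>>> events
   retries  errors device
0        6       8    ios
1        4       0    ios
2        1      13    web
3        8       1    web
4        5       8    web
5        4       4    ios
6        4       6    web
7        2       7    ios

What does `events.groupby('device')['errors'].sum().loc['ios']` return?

19

group by device, sum of errors:
device
ios    19
web    28
Name: errors, dtype: int64
Finally, value at index 'ios' = 19.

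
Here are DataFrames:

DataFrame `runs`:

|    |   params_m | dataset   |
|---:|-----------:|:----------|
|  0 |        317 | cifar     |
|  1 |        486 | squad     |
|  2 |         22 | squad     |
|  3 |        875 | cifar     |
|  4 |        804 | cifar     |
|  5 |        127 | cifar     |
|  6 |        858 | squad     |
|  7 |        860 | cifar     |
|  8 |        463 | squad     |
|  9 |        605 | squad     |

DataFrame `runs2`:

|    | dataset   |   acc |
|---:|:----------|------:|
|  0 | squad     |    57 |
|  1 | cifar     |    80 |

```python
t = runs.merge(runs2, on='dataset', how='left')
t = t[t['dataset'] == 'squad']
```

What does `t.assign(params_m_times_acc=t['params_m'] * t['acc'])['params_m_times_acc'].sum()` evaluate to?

merge on 'dataset' (how='left') → 10 rows:
   params_m dataset  acc
0       317   cifar   80
1       486   squad   57
2        22   squad   57
3       875   cifar   80
4       804   cifar   80
5       127   cifar   80
6       858   squad   57
7       860   cifar   80
8       463   squad   57
9       605   squad   57
filter rows where dataset == 'squad':
   params_m dataset  acc
1       486   squad   57
2        22   squad   57
6       858   squad   57
8       463   squad   57
9       605   squad   57
add column params_m_times_acc = t['params_m'] * t['acc']:
   params_m dataset  acc  params_m_times_acc
1       486   squad   57               27702
2        22   squad   57                1254
6       858   squad   57               48906
8       463   squad   57               26391
9       605   squad   57               34485
Finally, sum of column 'params_m_times_acc' = 138738.

138738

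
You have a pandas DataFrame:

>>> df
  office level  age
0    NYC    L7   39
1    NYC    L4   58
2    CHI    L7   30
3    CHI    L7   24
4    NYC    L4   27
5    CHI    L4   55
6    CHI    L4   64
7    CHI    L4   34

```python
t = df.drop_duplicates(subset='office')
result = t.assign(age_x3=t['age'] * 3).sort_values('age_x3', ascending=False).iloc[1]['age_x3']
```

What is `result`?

90

drop duplicate office (keep=first):
  office level  age
0    NYC    L7   39
2    CHI    L7   30
add column age_x3 = t['age'] * 3:
  office level  age  age_x3
0    NYC    L7   39     117
2    CHI    L7   30      90
sort by age_x3 descending:
  office level  age  age_x3
0    NYC    L7   39     117
2    CHI    L7   30      90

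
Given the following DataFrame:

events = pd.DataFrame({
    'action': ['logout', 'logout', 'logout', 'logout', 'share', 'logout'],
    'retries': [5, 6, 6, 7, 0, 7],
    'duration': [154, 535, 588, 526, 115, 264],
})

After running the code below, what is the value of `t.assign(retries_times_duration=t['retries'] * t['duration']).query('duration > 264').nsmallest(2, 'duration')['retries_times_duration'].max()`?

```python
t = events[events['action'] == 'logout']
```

filter rows where action == 'logout':
   action  retries  duration
0  logout        5       154
1  logout        6       535
2  logout        6       588
3  logout        7       526
5  logout        7       264
add column retries_times_duration = t['retries'] * t['duration']:
   action  retries  duration  retries_times_duration
0  logout        5       154                     770
1  logout        6       535                    3210
2  logout        6       588                    3528
3  logout        7       526                    3682
5  logout        7       264                    1848
filter rows where duration > 264:
   action  retries  duration  retries_times_duration
1  logout        6       535                    3210
2  logout        6       588                    3528
3  logout        7       526                    3682
take 2 rows with smallest duration:
   action  retries  duration  retries_times_duration
3  logout        7       526                    3682
1  logout        6       535                    3210

3682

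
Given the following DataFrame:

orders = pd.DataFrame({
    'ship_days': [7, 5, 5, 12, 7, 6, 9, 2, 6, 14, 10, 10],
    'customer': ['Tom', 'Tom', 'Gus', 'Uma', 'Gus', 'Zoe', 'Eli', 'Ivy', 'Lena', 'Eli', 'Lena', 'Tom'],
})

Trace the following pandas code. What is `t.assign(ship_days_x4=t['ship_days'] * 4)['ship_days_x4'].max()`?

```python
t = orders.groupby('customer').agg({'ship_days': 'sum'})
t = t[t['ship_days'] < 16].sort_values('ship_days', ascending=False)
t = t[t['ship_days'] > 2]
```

group by customer, sum of ship_days:
          ship_days
customer           
Eli              23
Gus              12
Ivy               2
Lena             16
Tom              22
Uma              12
Zoe               6
filter rows where ship_days < 16:
          ship_days
customer           
Gus              12
Ivy               2
Uma              12
Zoe               6
sort by ship_days descending:
          ship_days
customer           
Gus              12
Uma              12
Zoe               6
Ivy               2
filter rows where ship_days > 2:
          ship_days
customer           
Gus              12
Uma              12
Zoe               6
add column ship_days_x4 = t['ship_days'] * 4:
          ship_days  ship_days_x4
customer                         
Gus              12            48
Uma              12            48
Zoe               6            24
max of column 'ship_days_x4' → 48

48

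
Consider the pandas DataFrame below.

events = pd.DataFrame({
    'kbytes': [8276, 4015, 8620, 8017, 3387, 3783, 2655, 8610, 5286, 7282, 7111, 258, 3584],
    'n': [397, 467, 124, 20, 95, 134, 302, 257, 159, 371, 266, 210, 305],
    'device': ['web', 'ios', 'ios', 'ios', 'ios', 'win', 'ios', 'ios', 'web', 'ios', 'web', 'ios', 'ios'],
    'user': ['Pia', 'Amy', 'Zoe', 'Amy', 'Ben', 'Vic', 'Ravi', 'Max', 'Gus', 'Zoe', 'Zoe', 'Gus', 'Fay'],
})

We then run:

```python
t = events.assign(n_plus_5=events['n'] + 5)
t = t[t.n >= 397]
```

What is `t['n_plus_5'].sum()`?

add column n_plus_5 = events['n'] + 5:
    kbytes    n device  user  n_plus_5
0     8276  397    web   Pia       402
1     4015  467    ios   Amy       472
2     8620  124    ios   Zoe       129
3     8017   20    ios   Amy        25
4     3387   95    ios   Ben       100
5     3783  134    win   Vic       139
6     2655  302    ios  Ravi       307
7     8610  257    ios   Max       262
8     5286  159    web   Gus       164
9     7282  371    ios   Zoe       376
10    7111  266    web   Zoe       271
11     258  210    ios   Gus       215
12    3584  305    ios   Fay       310
filter rows where n >= 397:
   kbytes    n device user  n_plus_5
0    8276  397    web  Pia       402
1    4015  467    ios  Amy       472
Taking the sum of column 'n_plus_5' gives 874.

874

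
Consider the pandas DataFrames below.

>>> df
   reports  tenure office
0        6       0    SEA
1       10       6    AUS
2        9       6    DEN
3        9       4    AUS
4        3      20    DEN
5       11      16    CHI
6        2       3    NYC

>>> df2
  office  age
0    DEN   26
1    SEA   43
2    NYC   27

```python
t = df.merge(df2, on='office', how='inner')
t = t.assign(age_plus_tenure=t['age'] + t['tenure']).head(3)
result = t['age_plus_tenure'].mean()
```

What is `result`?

40.3333333333

merge on 'office' (how='inner') → 4 rows:
   reports  tenure office  age
0        6       0    SEA   43
1        9       6    DEN   26
2        3      20    DEN   26
3        2       3    NYC   27
add column age_plus_tenure = t['age'] + t['tenure']:
   reports  tenure office  age  age_plus_tenure
0        6       0    SEA   43               43
1        9       6    DEN   26               32
2        3      20    DEN   26               46
3        2       3    NYC   27               30
take first 3 rows:
   reports  tenure office  age  age_plus_tenure
0        6       0    SEA   43               43
1        9       6    DEN   26               32
2        3      20    DEN   26               46
mean of column 'age_plus_tenure' → 40.3333333333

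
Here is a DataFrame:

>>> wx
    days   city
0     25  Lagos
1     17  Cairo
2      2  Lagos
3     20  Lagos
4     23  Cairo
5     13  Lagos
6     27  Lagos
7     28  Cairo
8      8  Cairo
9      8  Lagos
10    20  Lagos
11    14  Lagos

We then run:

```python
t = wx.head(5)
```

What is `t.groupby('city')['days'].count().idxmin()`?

take first 5 rows:
   days   city
0    25  Lagos
1    17  Cairo
2     2  Lagos
3    20  Lagos
4    23  Cairo
group by city, count of days:
city
Cairo    2
Lagos    3
Name: days, dtype: int64

Cairo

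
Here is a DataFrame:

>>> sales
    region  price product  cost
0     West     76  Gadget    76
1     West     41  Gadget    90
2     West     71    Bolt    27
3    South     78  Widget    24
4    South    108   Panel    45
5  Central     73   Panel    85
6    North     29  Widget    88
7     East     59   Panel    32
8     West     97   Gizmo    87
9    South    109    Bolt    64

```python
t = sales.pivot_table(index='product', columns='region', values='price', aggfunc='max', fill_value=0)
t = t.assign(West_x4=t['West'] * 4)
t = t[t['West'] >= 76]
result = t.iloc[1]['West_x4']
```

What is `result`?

388

pivot: rows=product, cols=region, max(price):
region   Central  East  North  South  West
product                                   
Bolt           0     0      0    109    71
Gadget         0     0      0      0    76
Gizmo          0     0      0      0    97
Panel         73    59      0    108     0
Widget         0     0     29     78     0
add column West_x4 = t['West'] * 4:
region   Central  East  North  South  West  West_x4
product                                            
Bolt           0     0      0    109    71      284
Gadget         0     0      0      0    76      304
Gizmo          0     0      0      0    97      388
Panel         73    59      0    108     0        0
Widget         0     0     29     78     0        0
filter rows where West >= 76:
region   Central  East  North  South  West  West_x4
product                                            
Gadget         0     0      0      0    76      304
Gizmo          0     0      0      0    97      388
Finally, value at position 1, column 'West_x4' = 388.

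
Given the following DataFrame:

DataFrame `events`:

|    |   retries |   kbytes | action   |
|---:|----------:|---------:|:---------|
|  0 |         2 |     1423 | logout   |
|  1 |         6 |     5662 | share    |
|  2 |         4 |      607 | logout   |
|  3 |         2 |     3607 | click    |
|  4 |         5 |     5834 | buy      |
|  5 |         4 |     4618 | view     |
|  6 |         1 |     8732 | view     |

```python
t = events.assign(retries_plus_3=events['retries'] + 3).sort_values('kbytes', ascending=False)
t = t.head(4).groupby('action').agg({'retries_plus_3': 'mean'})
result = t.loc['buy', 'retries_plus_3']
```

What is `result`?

add column retries_plus_3 = events['retries'] + 3:
   retries  kbytes  action  retries_plus_3
0        2    1423  logout               5
1        6    5662   share               9
2        4     607  logout               7
3        2    3607   click               5
4        5    5834     buy               8
5        4    4618    view               7
6        1    8732    view               4
sort by kbytes descending:
   retries  kbytes  action  retries_plus_3
6        1    8732    view               4
4        5    5834     buy               8
1        6    5662   share               9
5        4    4618    view               7
3        2    3607   click               5
0        2    1423  logout               5
2        4     607  logout               7
take first 4 rows:
   retries  kbytes action  retries_plus_3
6        1    8732   view               4
4        5    5834    buy               8
1        6    5662  share               9
5        4    4618   view               7
group by action, mean of retries_plus_3:
        retries_plus_3
action                
buy                8.0
share              9.0
view               5.5
Then the value at row 'buy', column 'retries_plus_3': 8.0

8.0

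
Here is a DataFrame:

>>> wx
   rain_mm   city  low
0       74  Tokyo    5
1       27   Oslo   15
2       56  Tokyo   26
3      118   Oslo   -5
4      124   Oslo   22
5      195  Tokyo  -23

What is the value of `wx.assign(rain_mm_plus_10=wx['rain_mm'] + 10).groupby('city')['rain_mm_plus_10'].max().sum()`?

add column rain_mm_plus_10 = wx['rain_mm'] + 10:
   rain_mm   city  low  rain_mm_plus_10
0       74  Tokyo    5               84
1       27   Oslo   15               37
2       56  Tokyo   26               66
3      118   Oslo   -5              128
4      124   Oslo   22              134
5      195  Tokyo  -23              205
group by city, max of rain_mm_plus_10:
city
Oslo     134
Tokyo    205
Name: rain_mm_plus_10, dtype: int64
Hence 339.

339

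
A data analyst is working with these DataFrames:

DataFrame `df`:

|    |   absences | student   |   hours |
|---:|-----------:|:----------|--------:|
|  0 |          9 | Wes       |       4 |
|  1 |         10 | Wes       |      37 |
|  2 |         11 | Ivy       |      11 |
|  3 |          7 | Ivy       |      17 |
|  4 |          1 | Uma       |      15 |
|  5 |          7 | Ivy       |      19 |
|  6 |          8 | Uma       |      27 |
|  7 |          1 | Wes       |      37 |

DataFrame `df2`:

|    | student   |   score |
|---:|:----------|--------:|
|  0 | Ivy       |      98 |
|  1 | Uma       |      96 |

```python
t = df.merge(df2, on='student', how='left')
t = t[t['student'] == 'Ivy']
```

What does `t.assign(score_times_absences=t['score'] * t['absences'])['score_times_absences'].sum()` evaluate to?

2450.0

merge on 'student' (how='left') → 8 rows:
   absences student  hours  score
0         9     Wes      4    NaN
1        10     Wes     37    NaN
2        11     Ivy     11   98.0
3         7     Ivy     17   98.0
4         1     Uma     15   96.0
5         7     Ivy     19   98.0
6         8     Uma     27   96.0
7         1     Wes     37    NaN
filter rows where student == 'Ivy':
   absences student  hours  score
2        11     Ivy     11   98.0
3         7     Ivy     17   98.0
5         7     Ivy     19   98.0
add column score_times_absences = t['score'] * t['absences']:
   absences student  hours  score  score_times_absences
2        11     Ivy     11   98.0                1078.0
3         7     Ivy     17   98.0                 686.0
5         7     Ivy     19   98.0                 686.0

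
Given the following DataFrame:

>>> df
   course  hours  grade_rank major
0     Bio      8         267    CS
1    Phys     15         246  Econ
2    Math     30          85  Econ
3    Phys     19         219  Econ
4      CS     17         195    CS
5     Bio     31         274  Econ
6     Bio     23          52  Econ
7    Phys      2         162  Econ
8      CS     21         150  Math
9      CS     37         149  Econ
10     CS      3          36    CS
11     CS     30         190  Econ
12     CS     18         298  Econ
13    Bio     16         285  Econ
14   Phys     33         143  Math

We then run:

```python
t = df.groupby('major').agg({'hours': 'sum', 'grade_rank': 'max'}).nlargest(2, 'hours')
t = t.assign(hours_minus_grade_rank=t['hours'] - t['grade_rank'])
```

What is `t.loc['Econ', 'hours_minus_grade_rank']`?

-77

group by major: sum(hours), max(grade_rank):
       hours  grade_rank
major                   
CS        28         267
Econ     221         298
Math      54         150
take 2 rows with largest hours:
       hours  grade_rank
major                   
Econ     221         298
Math      54         150
add column hours_minus_grade_rank = t['hours'] - t['grade_rank']:
       hours  grade_rank  hours_minus_grade_rank
major                                           
Econ     221         298                     -77
Math      54         150                     -96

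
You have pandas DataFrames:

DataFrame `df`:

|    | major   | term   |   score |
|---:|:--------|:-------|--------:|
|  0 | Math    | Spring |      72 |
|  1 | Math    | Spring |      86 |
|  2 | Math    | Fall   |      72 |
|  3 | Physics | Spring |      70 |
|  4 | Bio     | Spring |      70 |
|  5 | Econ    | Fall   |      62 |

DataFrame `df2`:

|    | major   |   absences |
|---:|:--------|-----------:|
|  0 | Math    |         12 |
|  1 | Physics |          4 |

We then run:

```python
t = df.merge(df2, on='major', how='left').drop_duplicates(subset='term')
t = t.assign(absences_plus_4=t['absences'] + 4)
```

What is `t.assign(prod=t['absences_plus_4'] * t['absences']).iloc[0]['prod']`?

192.0

merge on 'major' (how='left') → 6 rows:
     major    term  score  absences
0     Math  Spring     72      12.0
1     Math  Spring     86      12.0
2     Math    Fall     72      12.0
3  Physics  Spring     70       4.0
4      Bio  Spring     70       NaN
5     Econ    Fall     62       NaN
drop duplicate term (keep=first):
  major    term  score  absences
0  Math  Spring     72      12.0
2  Math    Fall     72      12.0
add column absences_plus_4 = t['absences'] + 4:
  major    term  score  absences  absences_plus_4
0  Math  Spring     72      12.0             16.0
2  Math    Fall     72      12.0             16.0
add column prod = t['absences_plus_4'] * t['absences']:
  major    term  score  absences  absences_plus_4   prod
0  Math  Spring     72      12.0             16.0  192.0
2  Math    Fall     72      12.0             16.0  192.0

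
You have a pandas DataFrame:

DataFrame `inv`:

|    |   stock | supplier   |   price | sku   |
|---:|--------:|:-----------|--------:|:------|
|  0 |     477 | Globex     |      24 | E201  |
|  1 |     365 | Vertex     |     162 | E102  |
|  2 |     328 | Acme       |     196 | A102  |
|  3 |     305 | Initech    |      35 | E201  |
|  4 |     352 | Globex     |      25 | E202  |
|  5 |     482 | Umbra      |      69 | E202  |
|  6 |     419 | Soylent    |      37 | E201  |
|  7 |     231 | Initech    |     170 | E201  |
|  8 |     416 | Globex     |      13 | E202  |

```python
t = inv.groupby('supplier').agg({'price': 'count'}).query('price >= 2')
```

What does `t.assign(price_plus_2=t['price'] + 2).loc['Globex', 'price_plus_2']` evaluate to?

group by supplier, count of price:
          price
supplier       
Acme          1
Globex        3
Initech       2
Soylent       1
Umbra         1
Vertex        1
filter rows where price >= 2:
          price
supplier       
Globex        3
Initech       2
add column price_plus_2 = t['price'] + 2:
          price  price_plus_2
supplier                     
Globex        3             5
Initech       2             4
Finally, value at row 'Globex', column 'price_plus_2' = 5.

5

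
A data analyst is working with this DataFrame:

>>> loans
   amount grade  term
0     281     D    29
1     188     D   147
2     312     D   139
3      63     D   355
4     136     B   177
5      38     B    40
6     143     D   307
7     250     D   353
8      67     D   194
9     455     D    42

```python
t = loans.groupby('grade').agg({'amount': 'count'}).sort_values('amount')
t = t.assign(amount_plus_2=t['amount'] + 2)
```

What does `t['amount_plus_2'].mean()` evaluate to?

7.0

group by grade, count of amount:
       amount
grade        
B           2
D           8
sort by amount:
       amount
grade        
B           2
D           8
add column amount_plus_2 = t['amount'] + 2:
       amount  amount_plus_2
grade                       
B           2              4
D           8             10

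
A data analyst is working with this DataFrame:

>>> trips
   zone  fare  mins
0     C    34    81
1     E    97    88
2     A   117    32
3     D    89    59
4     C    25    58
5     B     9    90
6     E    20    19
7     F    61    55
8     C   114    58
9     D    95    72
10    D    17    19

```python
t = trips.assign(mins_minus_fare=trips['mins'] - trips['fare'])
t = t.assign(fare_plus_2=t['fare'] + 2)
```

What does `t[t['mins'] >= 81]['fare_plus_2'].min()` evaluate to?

add column mins_minus_fare = trips['mins'] - trips['fare']:
   zone  fare  mins  mins_minus_fare
0     C    34    81               47
1     E    97    88               -9
2     A   117    32              -85
3     D    89    59              -30
4     C    25    58               33
5     B     9    90               81
6     E    20    19               -1
7     F    61    55               -6
8     C   114    58              -56
9     D    95    72              -23
10    D    17    19                2
add column fare_plus_2 = t['fare'] + 2:
   zone  fare  mins  mins_minus_fare  fare_plus_2
0     C    34    81               47           36
1     E    97    88               -9           99
2     A   117    32              -85          119
3     D    89    59              -30           91
4     C    25    58               33           27
5     B     9    90               81           11
6     E    20    19               -1           22
7     F    61    55               -6           63
8     C   114    58              -56          116
9     D    95    72              -23           97
10    D    17    19                2           19
filter rows where mins >= 81:
  zone  fare  mins  mins_minus_fare  fare_plus_2
0    C    34    81               47           36
1    E    97    88               -9           99
5    B     9    90               81           11
Hence 11.

11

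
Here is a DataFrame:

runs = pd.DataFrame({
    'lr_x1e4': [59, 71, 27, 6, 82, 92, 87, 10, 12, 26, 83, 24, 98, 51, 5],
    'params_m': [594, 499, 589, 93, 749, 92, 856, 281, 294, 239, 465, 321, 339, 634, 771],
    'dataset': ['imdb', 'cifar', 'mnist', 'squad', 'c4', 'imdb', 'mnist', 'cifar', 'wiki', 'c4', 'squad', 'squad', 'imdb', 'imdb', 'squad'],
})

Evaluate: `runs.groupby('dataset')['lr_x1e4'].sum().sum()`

733

group by dataset, sum of lr_x1e4:
dataset
c4       108
cifar     81
imdb     300
mnist    114
squad    118
wiki      12
Name: lr_x1e4, dtype: int64
Then the sum of the resulting series: 733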